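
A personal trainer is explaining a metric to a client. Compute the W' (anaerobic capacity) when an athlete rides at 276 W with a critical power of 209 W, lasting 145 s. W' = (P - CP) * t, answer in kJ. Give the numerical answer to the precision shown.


Above-CP power = 67 W
Duration = 145 s
W' = 67 * 145 = 9715 J
Convert: 9715 / 1000 = 9.715 kJ

9.715 kJ


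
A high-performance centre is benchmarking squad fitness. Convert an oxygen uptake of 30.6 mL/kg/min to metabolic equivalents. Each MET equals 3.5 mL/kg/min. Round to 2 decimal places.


One MET = 3.5 mL/kg/min
Number of METs = 30.6 / 3.5
= 8.74 METs

8.74 METs


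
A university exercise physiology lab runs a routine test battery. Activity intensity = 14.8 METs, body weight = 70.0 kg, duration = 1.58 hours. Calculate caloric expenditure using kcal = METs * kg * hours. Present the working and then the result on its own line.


kcal = 14.8 * 70.0 * 1.58
= 1036.0 * 1.58
= 1636.88 kcal

1636.88 kcal


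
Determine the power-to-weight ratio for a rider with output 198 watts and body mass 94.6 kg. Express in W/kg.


P/W = 198 / 94.6 = 2.093 W/kg

2.093 W/kg


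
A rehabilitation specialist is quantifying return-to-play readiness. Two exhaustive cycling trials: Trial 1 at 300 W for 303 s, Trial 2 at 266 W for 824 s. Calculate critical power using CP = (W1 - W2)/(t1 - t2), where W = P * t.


W1 = 300 * 303 = 90900 J
W2 = 266 * 824 = 219184 J
CP = (90900 - 219184) / (303 - 824)
= -128284 / -521
= 246.23 W

246.23 W


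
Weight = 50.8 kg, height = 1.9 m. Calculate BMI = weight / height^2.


height^2 = 1.9^2 = 3.61
BMI = 50.8 / 3.61 = 14.07 kg/m^2

14.07 kg/m^2


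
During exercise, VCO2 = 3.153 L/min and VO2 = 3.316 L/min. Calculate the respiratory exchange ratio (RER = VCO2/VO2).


RER = VCO2 / VO2
= 3.153 / 3.316
= 0.9508

0.9508


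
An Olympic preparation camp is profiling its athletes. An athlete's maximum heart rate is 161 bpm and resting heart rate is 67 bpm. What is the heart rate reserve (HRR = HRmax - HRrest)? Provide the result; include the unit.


HRR = HRmax - HRrest
= 161 - 67
= 94 bpm

94 bpm


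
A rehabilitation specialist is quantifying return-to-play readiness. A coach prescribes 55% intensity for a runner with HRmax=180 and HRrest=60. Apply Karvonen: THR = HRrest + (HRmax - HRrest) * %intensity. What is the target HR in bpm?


Heart rate reserve = 180 - 60 = 120
Intensity fraction = 55 / 100 = 0.55
THR = 60 + 120 * 0.55 = 126.0 bpm

126.0 bpm


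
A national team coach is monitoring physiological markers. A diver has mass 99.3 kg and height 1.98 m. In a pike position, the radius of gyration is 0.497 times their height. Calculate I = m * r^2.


r = 0.497 * 1.98 = 0.98406 m
I = m * r^2 = 99.3 * 0.968374 = 96.16 kg*m^2

96.16 kg*m^2


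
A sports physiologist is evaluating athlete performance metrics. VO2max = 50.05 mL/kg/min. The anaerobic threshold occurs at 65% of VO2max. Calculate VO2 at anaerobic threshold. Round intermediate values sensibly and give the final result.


AT fraction = 65 / 100 = 0.65
AT VO2 = 50.05 * 0.65
= 32.53 mL/kg/min

32.53 mL/kg/min


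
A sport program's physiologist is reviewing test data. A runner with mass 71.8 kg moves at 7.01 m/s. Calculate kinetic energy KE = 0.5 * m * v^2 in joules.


v^2 = 7.01^2 = 49.1401
KE = 0.5 * 71.8 * 49.1401
= 1764.13 J

1764.13 J


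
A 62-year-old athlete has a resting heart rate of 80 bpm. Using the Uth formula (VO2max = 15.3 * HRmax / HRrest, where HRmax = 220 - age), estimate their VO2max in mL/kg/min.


HRmax = 220 - 62 = 158 bpm
Ratio = HRmax / HRrest = 158 / 80 = 1.975
VO2max = 15.3 * 1.975 = 30.22 mL/kg/min

30.22 mL/kg/min


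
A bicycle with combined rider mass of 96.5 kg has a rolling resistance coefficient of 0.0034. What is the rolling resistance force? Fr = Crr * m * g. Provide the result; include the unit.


Fr = 0.0034 * 96.5 * 9.81
= 0.3281 * 9.81
= 3.219 N

3.219 N


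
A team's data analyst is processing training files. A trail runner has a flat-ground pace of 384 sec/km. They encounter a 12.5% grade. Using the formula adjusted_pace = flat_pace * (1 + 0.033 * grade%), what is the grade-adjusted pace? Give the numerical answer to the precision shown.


Grade factor = 1 + 0.033 * 12.5 = 1.4125
Adjusted = 384 * 1.4125 = 542.4 sec/km

542.4 s/km


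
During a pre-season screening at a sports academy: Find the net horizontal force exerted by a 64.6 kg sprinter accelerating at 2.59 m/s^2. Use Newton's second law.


Newton's second law: F = m * a
F = 64.6 * 2.59 = 167.31 N

167.31 N


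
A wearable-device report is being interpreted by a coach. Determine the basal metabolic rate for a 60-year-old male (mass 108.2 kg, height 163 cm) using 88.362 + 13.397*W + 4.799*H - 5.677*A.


BMR = 88.362 + 13.397*108.2 + 4.799*163 - 5.677*60
= 1979.53 kcal/day

1979.53 kcal/day


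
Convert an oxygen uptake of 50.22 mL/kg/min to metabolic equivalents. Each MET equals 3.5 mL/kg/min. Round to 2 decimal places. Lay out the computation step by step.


One MET = 3.5 mL/kg/min
Number of METs = 50.22 / 3.5
= 14.35 METs

14.35 METs


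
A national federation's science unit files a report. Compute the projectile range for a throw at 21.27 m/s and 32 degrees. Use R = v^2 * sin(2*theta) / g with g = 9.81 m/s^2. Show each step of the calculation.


Two times the angle = 64 degrees
sin(64) = 0.898794
R = 452.4129 * 0.898794 / 9.81 = 41.45 m

41.45 m


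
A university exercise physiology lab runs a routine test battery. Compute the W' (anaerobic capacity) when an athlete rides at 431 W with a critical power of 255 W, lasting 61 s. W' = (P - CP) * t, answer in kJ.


Above-CP power = 176 W
Duration = 61 s
W' = 176 * 61 = 10736 J
Convert: 10736 / 1000 = 10.736 kJ

10.736 kJ


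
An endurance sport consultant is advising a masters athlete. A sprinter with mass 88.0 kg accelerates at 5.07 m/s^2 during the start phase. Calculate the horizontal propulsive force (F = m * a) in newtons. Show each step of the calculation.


F = m * a
= 88.0 * 5.07
= 446.16 N

446.16 N


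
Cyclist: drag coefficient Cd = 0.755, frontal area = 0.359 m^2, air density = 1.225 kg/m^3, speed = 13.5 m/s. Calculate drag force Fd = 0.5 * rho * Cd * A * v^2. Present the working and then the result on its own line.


v^2 = 13.5^2 = 182.25
Fd = 0.5 * 1.225 * 0.755 * 0.359 * 182.25
= 30.256 N

30.256 N


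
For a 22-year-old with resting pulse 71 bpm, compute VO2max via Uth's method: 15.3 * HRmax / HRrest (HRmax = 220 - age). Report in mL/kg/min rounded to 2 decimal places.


Step 1: HRmax = 220 - 22 = 198 bpm
Step 2: Ratio = 198 / 71 = 2.7887
Step 3: VO2max = 15.3 * 2.7887 = 42.67 mL/kg/min

42.67 mL/kg/min


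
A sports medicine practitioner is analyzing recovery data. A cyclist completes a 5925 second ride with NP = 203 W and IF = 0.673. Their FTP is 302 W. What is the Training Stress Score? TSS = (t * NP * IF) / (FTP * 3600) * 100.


t * NP * IF = 5925 * 203 * 0.673 = 809467.575
FTP * 3600 = 1087200
TSS = (809467.575 / 1087200) * 100 = 74.45

74.45 TSS


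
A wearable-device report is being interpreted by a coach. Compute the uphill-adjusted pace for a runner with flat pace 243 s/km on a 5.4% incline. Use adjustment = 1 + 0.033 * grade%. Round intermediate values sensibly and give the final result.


Adjustment factor = 1 + 0.033 * 5.4 = 1.1782
Grade-adjusted pace = 243 * 1.1782 = 286.3 s/km

286.3 s/km


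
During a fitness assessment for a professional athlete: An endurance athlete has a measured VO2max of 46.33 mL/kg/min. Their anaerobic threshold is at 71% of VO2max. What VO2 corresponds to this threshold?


Anaerobic threshold VO2 = VO2max * 71%
= 46.33 * 0.71
= 32.89 mL/kg/min

32.89 mL/kg/min


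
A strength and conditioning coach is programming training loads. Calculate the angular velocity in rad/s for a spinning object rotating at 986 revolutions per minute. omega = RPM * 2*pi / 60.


omega = RPM * 2*pi / 60
= 986 * 6.28318531 / 60
= 103.254 rad/s

103.254 rad/s


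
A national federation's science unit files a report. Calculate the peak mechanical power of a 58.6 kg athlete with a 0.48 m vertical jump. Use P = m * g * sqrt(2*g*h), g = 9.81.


First, sqrt(2gh) = sqrt(2 * 9.81 * 0.48)
= sqrt(9.4176) = 3.068811 m/s
Power = 58.6 * 9.81 * 3.068811 = 1764.16 W

1764.16 W


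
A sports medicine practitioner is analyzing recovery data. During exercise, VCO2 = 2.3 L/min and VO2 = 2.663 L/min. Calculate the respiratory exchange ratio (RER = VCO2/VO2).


RER = VCO2 / VO2
= 2.3 / 2.663
= 0.8637

0.8637


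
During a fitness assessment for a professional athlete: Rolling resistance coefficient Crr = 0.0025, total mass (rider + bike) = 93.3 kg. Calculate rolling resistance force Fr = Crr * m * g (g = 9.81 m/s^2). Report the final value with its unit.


Fr = Crr * m * g
= 0.0025 * 93.3 * 9.81
= 2.288 N

2.288 N


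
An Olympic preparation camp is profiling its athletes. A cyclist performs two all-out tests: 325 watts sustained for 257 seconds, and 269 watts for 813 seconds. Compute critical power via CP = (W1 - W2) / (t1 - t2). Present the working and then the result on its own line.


W1 = P1 * t1 = 325 * 257 = 83525 J
W2 = P2 * t2 = 269 * 813 = 218697 J
CP = (83525 - 218697) / (257 - 813)
= 243.12 W

243.12 W


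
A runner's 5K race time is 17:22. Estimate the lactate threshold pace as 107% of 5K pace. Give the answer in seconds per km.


Total race time = 17*60 + 22 = 1042 seconds
5K pace = 1042 / 5 = 208.4 sec/km
LT pace = 208.4 * 1.07 = 222.99 sec/km

222.99 s/km


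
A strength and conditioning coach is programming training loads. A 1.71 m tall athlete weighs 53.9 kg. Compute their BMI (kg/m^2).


height^2 = 2.9241 m^2
BMI = 53.9 / 2.9241 = 18.43 kg/m^2

18.43 kg/m^2


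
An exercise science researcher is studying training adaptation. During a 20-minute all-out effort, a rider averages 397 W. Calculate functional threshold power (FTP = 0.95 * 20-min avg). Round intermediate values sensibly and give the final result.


FTP = 0.95 * 397
= 377.15 W

377.15 W


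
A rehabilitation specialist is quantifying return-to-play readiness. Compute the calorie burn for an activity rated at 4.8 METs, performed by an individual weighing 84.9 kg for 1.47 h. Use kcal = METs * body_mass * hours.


Product of METs and mass = 4.8 * 84.9 = 407.52
Total kcal = 407.52 * 1.47 = 599.05 kcal

599.05 kcal


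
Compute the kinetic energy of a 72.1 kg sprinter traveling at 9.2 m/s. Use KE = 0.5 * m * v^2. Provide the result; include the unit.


Velocity squared = 84.64
KE = 0.5 * 72.1 * 84.64 = 3051.27 J

3051.27 J


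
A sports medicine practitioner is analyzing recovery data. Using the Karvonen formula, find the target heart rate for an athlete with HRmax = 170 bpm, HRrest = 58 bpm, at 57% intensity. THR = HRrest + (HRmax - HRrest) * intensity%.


HRR = 170 - 58 = 112
THR = 58 + 112 * 0.57
= 58 + 63.84
= 121.84 bpm

121.84 bpm


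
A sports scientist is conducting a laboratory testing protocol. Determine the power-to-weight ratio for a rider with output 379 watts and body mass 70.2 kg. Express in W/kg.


P/W = 379 / 70.2 = 5.399 W/kg

5.399 W/kg


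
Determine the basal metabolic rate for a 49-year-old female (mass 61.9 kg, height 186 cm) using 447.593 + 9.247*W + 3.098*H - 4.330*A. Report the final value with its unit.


BMR = 447.593 + 9.247*61.9 + 3.098*186 - 4.330*49
= 1384.04 kcal/day

1384.04 kcal/day


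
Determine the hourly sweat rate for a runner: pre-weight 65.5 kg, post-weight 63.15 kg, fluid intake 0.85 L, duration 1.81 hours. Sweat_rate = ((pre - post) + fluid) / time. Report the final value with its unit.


Mass lost = 65.5 - 63.15 = 2.35 kg
Add fluid consumed: 2.35 + 0.85 = 3.2 L total sweat
Sweat rate = 3.2 / 1.81 = 1.768 L/h

1.768 L/h


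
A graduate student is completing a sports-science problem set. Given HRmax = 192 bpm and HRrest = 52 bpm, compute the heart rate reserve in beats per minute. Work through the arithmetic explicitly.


Heart rate reserve = maximum HR minus resting HR
HRR = 192 - 52 = 140 bpm

140 bpm


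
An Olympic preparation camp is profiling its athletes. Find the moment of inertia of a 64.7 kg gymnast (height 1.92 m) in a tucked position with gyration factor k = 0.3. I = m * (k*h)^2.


Radius of gyration = 0.3 * 1.92 = 0.576 m
I = 64.7 * 0.576^2
= 64.7 * 0.331776
= 21.466 kg*m^2

21.466 kg*m^2


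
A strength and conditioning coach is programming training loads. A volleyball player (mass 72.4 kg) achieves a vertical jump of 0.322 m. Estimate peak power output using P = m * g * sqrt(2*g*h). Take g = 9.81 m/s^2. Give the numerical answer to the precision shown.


2 * g * h = 2 * 9.81 * 0.322 = 6.31764
sqrt(6.31764) = 2.513492 m/s
P = 72.4 * 9.81 * 2.513492 = 1785.19 W

1785.19 W


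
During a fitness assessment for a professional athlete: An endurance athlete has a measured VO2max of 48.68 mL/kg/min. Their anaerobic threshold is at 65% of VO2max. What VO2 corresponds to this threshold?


Anaerobic threshold VO2 = VO2max * 65%
= 48.68 * 0.65
= 31.64 mL/kg/min

31.64 mL/kg/min


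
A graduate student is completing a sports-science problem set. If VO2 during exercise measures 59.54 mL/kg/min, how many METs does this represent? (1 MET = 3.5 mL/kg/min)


METs = VO2 / 3.5 = 59.54 / 3.5 = 17.01

17.01 METs


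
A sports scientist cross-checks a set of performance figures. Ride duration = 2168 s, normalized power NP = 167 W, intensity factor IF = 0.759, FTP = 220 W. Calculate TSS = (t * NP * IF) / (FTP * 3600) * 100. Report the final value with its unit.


Numerator = 2168 * 167 * 0.759 = 274800.504
Denominator = 220 * 3600 = 792000
TSS = 274800.504 / 792000 * 100
= 34.7

34.7 TSS


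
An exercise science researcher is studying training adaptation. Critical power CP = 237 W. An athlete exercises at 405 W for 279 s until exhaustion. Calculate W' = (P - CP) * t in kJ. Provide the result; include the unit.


P - CP = 405 - 237 = 168 W
W' = 168 * 279 = 46872 J
= 46872 / 1000 = 46.872 kJ

46.872 kJ


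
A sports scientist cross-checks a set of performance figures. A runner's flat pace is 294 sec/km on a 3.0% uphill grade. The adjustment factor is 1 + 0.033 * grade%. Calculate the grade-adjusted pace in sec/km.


Factor = 1 + 0.033 * 3.0 = 1.099
Adjusted pace = 294 * 1.099
= 323.11 sec/km

323.11 s/km


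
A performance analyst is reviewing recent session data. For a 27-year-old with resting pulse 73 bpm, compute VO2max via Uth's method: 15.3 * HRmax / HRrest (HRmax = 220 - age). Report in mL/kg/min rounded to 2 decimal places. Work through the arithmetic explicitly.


Step 1: HRmax = 220 - 27 = 193 bpm
Step 2: Ratio = 193 / 73 = 2.6438
Step 3: VO2max = 15.3 * 2.6438 = 40.45 mL/kg/min

40.45 mL/kg/min


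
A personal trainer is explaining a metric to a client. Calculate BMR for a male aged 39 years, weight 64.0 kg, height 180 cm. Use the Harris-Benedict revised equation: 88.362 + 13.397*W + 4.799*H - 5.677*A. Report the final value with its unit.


Substituting values:
W term = 13.397 * 64.0 = 857.408
H term = 4.799 * 180 = 863.82
A term = 5.677 * 39 = 221.403
BMR = 1588.19 kcal/day

1588.19 kcal/day


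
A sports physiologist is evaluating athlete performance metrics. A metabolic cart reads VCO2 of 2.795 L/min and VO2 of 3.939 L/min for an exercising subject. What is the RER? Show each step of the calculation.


RER = VCO2 / VO2 = 2.795 / 3.939 = 0.7096

0.7096


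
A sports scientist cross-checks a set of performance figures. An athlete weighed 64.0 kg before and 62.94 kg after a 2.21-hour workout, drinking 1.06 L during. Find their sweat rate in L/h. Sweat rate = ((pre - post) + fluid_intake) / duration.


Body mass change = 1.06 kg
Total sweat loss = 1.06 + 1.06 = 2.12 L
Rate = 2.12 / 2.21 = 0.959 L/h

0.959 L/h


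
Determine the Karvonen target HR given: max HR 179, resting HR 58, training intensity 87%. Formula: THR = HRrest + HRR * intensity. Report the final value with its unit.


HRR = HRmax - HRrest = 179 - 58 = 121
THR = 58 + 121 * 0.87
= 163.27 bpm

163.27 bpm


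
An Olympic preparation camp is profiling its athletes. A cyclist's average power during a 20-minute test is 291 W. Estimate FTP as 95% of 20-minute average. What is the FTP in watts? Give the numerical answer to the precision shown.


FTP = 20-min power * 0.95
= 291 * 0.95
= 276.45 W

276.45 W


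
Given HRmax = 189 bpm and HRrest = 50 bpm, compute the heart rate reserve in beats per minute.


Heart rate reserve = maximum HR minus resting HR
HRR = 189 - 50 = 139 bpm

139 bpm


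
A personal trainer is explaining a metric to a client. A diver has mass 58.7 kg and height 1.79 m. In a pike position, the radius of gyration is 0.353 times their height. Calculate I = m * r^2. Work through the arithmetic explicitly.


r = 0.353 * 1.79 = 0.63187 m
I = m * r^2 = 58.7 * 0.39926 = 23.437 kg*m^2

23.437 kg*m^2


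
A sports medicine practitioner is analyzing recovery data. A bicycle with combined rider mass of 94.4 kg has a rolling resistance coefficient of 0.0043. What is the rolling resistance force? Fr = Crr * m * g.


Fr = 0.0043 * 94.4 * 9.81
= 0.40592 * 9.81
= 3.982 N

3.982 N


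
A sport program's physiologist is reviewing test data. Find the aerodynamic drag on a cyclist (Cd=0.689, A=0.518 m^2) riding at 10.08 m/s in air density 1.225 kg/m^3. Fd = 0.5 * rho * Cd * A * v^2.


Fd = 0.5 * 1.225 * 0.689 * 0.518 * 10.08^2
= 0.5 * 1.225 * 0.689 * 0.518 * 101.6064
= 22.211 N

22.211 N


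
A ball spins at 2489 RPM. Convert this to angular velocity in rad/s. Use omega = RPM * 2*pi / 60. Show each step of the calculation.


omega = 2489 * 2 * pi / 60
= 2489 * 6.28318531 / 60
= 15638.848 / 60
= 260.647 rad/s

260.647 rad/s


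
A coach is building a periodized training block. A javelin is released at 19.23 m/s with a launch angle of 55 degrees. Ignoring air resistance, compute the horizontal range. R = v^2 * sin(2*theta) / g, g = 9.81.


Launch speed squared = 369.7929
sin(2 * 55 deg) = 0.939693
Range = 369.7929 * 0.939693 / 9.81
= 35.422 m

35.422 m


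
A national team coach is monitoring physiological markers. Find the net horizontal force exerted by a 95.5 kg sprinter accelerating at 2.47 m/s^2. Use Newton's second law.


Newton's second law: F = m * a
F = 95.5 * 2.47 = 235.89 N

235.89 N


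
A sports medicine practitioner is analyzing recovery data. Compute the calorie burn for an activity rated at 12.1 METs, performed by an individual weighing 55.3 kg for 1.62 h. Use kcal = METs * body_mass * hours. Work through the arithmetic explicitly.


Product of METs and mass = 12.1 * 55.3 = 669.13
Total kcal = 669.13 * 1.62 = 1083.99 kcal

1083.99 kcal


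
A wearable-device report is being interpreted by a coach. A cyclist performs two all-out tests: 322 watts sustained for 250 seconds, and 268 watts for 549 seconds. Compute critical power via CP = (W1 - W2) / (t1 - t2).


W1 = P1 * t1 = 322 * 250 = 80500 J
W2 = P2 * t2 = 268 * 549 = 147132 J
CP = (80500 - 147132) / (250 - 549)
= 222.85 W

222.85 W


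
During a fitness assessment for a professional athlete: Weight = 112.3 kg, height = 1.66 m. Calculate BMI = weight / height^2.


height^2 = 1.66^2 = 2.7556
BMI = 112.3 / 2.7556 = 40.75 kg/m^2

40.75 kg/m^2


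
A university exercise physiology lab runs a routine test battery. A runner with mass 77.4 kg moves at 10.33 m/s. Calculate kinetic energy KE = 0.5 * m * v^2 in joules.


v^2 = 10.33^2 = 106.7089
KE = 0.5 * 77.4 * 106.7089
= 4129.63 J

4129.63 J


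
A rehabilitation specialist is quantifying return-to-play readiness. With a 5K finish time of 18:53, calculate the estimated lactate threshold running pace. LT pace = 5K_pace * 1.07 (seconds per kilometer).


Race duration = 1133 s for 5 km
Average pace = 1133 / 5 = 226.6 s/km
LT pace = 226.6 * 1.07
= 242.46 s/km

242.46 s/km


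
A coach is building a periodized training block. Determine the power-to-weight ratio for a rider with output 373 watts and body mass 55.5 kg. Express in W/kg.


P/W = 373 / 55.5 = 6.721 W/kg

6.721 W/kg


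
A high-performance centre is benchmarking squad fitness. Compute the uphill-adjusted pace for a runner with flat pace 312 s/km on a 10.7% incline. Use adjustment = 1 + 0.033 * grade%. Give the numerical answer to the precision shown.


Adjustment factor = 1 + 0.033 * 10.7 = 1.3531
Grade-adjusted pace = 312 * 1.3531 = 422.17 s/km

422.17 s/km


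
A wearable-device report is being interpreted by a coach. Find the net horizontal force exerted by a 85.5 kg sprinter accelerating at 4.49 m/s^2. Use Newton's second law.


Newton's second law: F = m * a
F = 85.5 * 4.49 = 383.9 N

383.9 N


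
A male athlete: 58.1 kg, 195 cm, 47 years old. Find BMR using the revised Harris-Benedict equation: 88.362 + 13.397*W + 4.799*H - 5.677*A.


Intercept = 88.362
Weight contribution = 13.397 * 58.1 = 778.3657
Height contribution = 4.799 * 195 = 935.805
Age contribution = 5.677 * 47 = 266.819
BMR = 88.362 + 778.3657 + 935.805 - 266.819
= 1535.71 kcal/day

1535.71 kcal/day


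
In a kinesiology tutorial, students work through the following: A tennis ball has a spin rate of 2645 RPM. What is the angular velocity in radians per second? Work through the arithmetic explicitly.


Convert RPM to rad/s: multiply by 2*pi and divide by 60
omega = 2645 * 2 * pi / 60
= 276.984 rad/s

276.984 rad/s


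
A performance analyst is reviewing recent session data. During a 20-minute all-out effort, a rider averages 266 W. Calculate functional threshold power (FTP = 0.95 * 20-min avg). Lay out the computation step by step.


FTP = 0.95 * 266
= 252.7 W

252.7 W


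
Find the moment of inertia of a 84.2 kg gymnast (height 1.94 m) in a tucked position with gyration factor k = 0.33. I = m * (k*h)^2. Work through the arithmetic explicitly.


Radius of gyration = 0.33 * 1.94 = 0.6402 m
I = 84.2 * 0.6402^2
= 84.2 * 0.409856
= 34.51 kg*m^2

34.51 kg*m^2


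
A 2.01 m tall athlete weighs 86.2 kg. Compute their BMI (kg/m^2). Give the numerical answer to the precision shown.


height^2 = 4.0401 m^2
BMI = 86.2 / 4.0401 = 21.34 kg/m^2

21.34 kg/m^2


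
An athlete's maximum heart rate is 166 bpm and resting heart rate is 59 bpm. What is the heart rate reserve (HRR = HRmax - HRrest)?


HRR = HRmax - HRrest
= 166 - 59
= 107 bpm

107 bpm


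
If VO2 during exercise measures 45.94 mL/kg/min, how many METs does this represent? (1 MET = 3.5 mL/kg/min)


METs = VO2 / 3.5 = 45.94 / 3.5 = 13.13

13.13 METs


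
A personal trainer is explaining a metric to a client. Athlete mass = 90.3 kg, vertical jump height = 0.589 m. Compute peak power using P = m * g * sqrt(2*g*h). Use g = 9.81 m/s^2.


sqrt(2 * 9.81 * 0.589) = sqrt(11.55618) = 3.399438 m/s
P = 90.3 * 9.81 * 3.399438
= 3011.37 W

3011.37 W


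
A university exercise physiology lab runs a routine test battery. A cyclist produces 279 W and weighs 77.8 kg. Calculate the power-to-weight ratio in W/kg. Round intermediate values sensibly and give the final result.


P/W = power / mass
= 279 / 77.8
= 3.586 W/kg

3.586 W/kg


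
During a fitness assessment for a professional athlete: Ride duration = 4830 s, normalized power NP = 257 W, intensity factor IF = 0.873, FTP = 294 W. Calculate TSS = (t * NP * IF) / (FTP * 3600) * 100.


Numerator = 4830 * 257 * 0.873 = 1083663.63
Denominator = 294 * 3600 = 1058400
TSS = 1083663.63 / 1058400 * 100
= 102.39

102.39 TSS


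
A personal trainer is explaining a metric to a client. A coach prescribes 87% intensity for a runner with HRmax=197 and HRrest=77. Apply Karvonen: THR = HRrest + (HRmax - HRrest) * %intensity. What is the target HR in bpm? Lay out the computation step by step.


Heart rate reserve = 197 - 77 = 120
Intensity fraction = 87 / 100 = 0.87
THR = 77 + 120 * 0.87 = 181.4 bpm

181.4 bpm


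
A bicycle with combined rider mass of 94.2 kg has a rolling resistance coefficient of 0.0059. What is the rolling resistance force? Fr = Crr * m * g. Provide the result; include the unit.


Fr = 0.0059 * 94.2 * 9.81
= 0.55578 * 9.81
= 5.452 N

5.452 N


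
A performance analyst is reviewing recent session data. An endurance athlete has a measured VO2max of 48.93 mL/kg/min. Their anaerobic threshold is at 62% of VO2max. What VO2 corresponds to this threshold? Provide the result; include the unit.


Anaerobic threshold VO2 = VO2max * 62%
= 48.93 * 0.62
= 30.34 mL/kg/min

30.34 mL/kg/min


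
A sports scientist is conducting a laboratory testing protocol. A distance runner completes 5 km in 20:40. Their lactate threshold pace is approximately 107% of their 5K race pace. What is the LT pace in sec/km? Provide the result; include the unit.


Convert to seconds: 20 min 40 s = 1240 s
Pace per km = 1240 / 5 = 248.0 s/km
LT pace = 248.0 * 1.07 = 265.36 s/km

265.36 s/km


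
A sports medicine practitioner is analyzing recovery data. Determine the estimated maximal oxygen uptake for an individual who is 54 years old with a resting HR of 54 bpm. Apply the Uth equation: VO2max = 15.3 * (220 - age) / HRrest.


HRmax = 220 - 54 = 166
VO2max = 15.3 * (166 / 54)
= 15.3 * 3.0741
= 47.03 mL/kg/min

47.03 mL/kg/min


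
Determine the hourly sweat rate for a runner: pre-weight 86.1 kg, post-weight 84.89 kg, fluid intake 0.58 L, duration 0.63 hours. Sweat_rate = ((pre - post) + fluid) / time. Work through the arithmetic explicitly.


Mass lost = 86.1 - 84.89 = 1.21 kg
Add fluid consumed: 1.21 + 0.58 = 1.79 L total sweat
Sweat rate = 1.79 / 0.63 = 2.841 L/h

2.841 L/h


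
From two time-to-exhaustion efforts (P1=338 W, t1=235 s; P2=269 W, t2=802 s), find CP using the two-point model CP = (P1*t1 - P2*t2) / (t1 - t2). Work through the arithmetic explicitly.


Work in trial 1 = 79430 J
Work in trial 2 = 215738 J
Delta work = -136308 J
Delta time = -567 s
CP = -136308 / -567 = 240.4 W

240.4 W


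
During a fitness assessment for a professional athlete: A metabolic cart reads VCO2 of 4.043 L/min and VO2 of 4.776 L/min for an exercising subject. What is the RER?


RER = VCO2 / VO2 = 4.043 / 4.776 = 0.8465

0.8465


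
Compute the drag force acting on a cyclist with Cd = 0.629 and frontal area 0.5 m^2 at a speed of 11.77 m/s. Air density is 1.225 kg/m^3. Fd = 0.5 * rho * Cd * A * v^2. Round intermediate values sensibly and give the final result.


Step 1: v^2 = 138.5329
Step 2: Fd = 0.5 * 1.225 * 0.629 * 0.5 * 138.5329
= 26.686 N

26.686 N


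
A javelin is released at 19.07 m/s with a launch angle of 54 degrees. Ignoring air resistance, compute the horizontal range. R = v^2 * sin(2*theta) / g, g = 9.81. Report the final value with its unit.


Launch speed squared = 363.6649
sin(2 * 54 deg) = 0.951057
Range = 363.6649 * 0.951057 / 9.81
= 35.256 m

35.256 m


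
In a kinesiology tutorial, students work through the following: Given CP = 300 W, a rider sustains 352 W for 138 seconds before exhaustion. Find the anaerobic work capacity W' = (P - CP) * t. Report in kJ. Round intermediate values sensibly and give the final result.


Excess power = 352 - 300 = 52 W
Work above CP = 52 * 138 = 7176 J
W' = 7.176 kJ

7.176 kJ


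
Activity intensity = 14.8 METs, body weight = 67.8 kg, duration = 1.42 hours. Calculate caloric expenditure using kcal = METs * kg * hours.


kcal = 14.8 * 67.8 * 1.42
= 1003.44 * 1.42
= 1424.88 kcal

1424.88 kcal


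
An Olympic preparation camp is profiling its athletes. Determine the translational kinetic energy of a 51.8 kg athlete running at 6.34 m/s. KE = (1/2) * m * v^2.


KE = 0.5 * m * v^2
= 0.5 * 51.8 * 6.34^2
= 0.5 * 51.8 * 40.1956
= 1041.07 J

1041.07 J


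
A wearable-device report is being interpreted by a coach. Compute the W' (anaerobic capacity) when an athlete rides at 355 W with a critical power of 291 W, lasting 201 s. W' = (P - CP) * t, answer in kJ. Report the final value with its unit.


Above-CP power = 64 W
Duration = 201 s
W' = 64 * 201 = 12864 J
Convert: 12864 / 1000 = 12.864 kJ

12.864 kJ


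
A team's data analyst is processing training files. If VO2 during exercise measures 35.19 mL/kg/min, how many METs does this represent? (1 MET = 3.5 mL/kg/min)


METs = VO2 / 3.5 = 35.19 / 3.5 = 10.05

10.05 METs


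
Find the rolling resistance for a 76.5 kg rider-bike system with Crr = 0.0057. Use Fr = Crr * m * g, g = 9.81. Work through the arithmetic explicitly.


m * g = 76.5 * 9.81 = 750.465 N
Fr = 0.0057 * 750.465 = 4.278 N

4.278 N


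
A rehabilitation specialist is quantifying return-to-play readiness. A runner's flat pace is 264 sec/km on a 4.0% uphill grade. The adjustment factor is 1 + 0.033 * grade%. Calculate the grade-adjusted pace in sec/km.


Factor = 1 + 0.033 * 4.0 = 1.132
Adjusted pace = 264 * 1.132
= 298.85 sec/km

298.85 s/km


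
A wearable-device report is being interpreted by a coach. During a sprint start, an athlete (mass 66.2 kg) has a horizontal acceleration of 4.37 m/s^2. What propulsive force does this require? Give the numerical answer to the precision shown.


Propulsive force = mass * acceleration
= 66.2 kg * 4.37 m/s^2
= 289.29 N

289.29 N


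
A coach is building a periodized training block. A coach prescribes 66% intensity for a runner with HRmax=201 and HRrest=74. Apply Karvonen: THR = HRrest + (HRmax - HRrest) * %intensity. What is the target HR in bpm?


Heart rate reserve = 201 - 74 = 127
Intensity fraction = 66 / 100 = 0.66
THR = 74 + 127 * 0.66 = 157.82 bpm

157.82 bpm


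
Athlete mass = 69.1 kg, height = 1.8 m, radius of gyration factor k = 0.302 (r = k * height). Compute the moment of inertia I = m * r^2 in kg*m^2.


r = k * height = 0.302 * 1.8 = 0.5436 m
r^2 = 0.5436^2 = 0.295501
I = 69.1 * 0.295501 = 20.419 kg*m^2

20.419 kg*m^2


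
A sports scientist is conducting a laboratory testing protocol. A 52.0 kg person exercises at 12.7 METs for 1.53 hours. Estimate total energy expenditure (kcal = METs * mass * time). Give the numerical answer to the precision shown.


Energy = METs * mass(kg) * time(h)
= 12.7 * 52.0 * 1.53
= 1010.41 kcal

1010.41 kcal


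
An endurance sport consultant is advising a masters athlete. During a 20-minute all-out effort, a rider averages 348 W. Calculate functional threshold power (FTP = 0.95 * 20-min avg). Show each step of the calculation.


FTP = 0.95 * 348
= 330.6 W

330.6 W


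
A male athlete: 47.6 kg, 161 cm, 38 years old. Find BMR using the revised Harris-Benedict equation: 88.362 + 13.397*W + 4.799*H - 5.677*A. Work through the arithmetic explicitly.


Intercept = 88.362
Weight contribution = 13.397 * 47.6 = 637.6972
Height contribution = 4.799 * 161 = 772.639
Age contribution = 5.677 * 38 = 215.726
BMR = 88.362 + 637.6972 + 772.639 - 215.726
= 1282.97 kcal/day

1282.97 kcal/day


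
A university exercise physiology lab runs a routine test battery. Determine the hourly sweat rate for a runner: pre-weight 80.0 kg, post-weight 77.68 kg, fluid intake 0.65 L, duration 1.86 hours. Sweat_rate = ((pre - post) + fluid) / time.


Mass lost = 80.0 - 77.68 = 2.32 kg
Add fluid consumed: 2.32 + 0.65 = 2.97 L total sweat
Sweat rate = 2.97 / 1.86 = 1.597 L/h

1.597 L/h


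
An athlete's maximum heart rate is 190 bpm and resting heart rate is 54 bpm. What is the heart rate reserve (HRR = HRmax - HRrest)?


HRR = HRmax - HRrest
= 190 - 54
= 136 bpm

136 bpm


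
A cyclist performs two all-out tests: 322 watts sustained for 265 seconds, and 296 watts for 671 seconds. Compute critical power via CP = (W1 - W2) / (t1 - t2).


W1 = P1 * t1 = 322 * 265 = 85330 J
W2 = P2 * t2 = 296 * 671 = 198616 J
CP = (85330 - 198616) / (265 - 671)
= 279.03 W

279.03 W


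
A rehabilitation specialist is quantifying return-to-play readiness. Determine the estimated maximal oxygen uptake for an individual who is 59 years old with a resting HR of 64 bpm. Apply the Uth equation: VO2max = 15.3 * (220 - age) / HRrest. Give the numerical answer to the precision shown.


HRmax = 220 - 59 = 161
VO2max = 15.3 * (161 / 64)
= 15.3 * 2.5156
= 38.49 mL/kg/min

38.49 mL/kg/min


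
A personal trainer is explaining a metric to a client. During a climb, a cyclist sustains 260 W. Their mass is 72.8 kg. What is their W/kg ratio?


Power-to-weight = 260 W / 72.8 kg
= 3.571 W/kg

3.571 W/kg


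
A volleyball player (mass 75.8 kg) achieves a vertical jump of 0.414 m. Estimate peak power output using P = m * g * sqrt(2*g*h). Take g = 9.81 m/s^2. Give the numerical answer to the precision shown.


2 * g * h = 2 * 9.81 * 0.414 = 8.12268
sqrt(8.12268) = 2.850032 m/s
P = 75.8 * 9.81 * 2.850032 = 2119.28 W

2119.28 W


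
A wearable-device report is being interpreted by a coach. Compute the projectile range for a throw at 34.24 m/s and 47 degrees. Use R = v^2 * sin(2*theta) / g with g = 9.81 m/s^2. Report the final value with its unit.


Two times the angle = 94 degrees
sin(94) = 0.997564
R = 1172.3776 * 0.997564 / 9.81 = 119.217 m

119.217 m


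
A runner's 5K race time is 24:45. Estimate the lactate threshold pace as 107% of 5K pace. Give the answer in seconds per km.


Total race time = 24*60 + 45 = 1485 seconds
5K pace = 1485 / 5 = 297.0 sec/km
LT pace = 297.0 * 1.07 = 317.79 sec/km

317.79 s/km


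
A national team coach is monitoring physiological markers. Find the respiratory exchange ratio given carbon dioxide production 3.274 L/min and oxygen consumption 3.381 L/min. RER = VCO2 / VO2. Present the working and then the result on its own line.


VCO2 = 3.274 L/min
VO2 = 3.381 L/min
RER = 3.274 / 3.381 = 0.9684

0.9684


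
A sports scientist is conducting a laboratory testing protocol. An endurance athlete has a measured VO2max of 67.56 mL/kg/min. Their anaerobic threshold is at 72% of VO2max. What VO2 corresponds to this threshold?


Anaerobic threshold VO2 = VO2max * 72%
= 67.56 * 0.72
= 48.64 mL/kg/min

48.64 mL/kg/min


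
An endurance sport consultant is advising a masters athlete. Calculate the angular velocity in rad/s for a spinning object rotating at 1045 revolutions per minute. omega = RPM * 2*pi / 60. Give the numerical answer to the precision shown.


omega = RPM * 2*pi / 60
= 1045 * 6.28318531 / 60
= 109.432 rad/s

109.432 rad/s


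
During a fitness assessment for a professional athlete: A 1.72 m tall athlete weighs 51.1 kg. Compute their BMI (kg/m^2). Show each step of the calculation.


height^2 = 2.9584 m^2
BMI = 51.1 / 2.9584 = 17.27 kg/m^2

17.27 kg/m^2


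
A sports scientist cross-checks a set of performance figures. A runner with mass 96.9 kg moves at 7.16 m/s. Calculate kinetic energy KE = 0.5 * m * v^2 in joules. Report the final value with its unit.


v^2 = 7.16^2 = 51.2656
KE = 0.5 * 96.9 * 51.2656
= 2483.82 J

2483.82 J


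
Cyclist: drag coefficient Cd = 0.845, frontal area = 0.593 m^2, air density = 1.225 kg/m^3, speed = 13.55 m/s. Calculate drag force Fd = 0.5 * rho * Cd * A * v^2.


v^2 = 13.55^2 = 183.6025
Fd = 0.5 * 1.225 * 0.845 * 0.593 * 183.6025
= 56.35 N

56.35 N


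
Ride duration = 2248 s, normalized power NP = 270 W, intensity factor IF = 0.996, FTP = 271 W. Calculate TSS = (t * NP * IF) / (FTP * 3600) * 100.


Numerator = 2248 * 270 * 0.996 = 604532.16
Denominator = 271 * 3600 = 975600
TSS = 604532.16 / 975600 * 100
= 61.97

61.97 TSS


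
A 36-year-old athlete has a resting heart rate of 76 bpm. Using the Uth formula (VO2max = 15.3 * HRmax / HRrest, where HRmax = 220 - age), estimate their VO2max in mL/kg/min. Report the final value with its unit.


HRmax = 220 - 36 = 184 bpm
Ratio = HRmax / HRrest = 184 / 76 = 2.4211
VO2max = 15.3 * 2.4211 = 37.04 mL/kg/min

37.04 mL/kg/min


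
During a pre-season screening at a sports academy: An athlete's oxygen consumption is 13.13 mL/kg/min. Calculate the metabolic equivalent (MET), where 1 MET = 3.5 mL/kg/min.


MET = VO2 / 3.5
= 13.13 / 3.5
= 3.75 METs

3.75 METs


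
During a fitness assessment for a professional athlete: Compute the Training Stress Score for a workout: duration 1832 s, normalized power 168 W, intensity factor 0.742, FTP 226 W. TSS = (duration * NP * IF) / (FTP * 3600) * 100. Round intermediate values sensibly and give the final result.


Product = 1832 * 168 * 0.742 = 228369.792
Base = 226 * 3600 = 813600
TSS = 228369.792 / 813600 * 100 = 28.07

28.07 TSS


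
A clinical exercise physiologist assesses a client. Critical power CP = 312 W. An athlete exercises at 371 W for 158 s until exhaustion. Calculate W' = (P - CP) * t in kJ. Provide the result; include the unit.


P - CP = 371 - 312 = 59 W
W' = 59 * 158 = 9322 J
= 9322 / 1000 = 9.322 kJ

9.322 kJ


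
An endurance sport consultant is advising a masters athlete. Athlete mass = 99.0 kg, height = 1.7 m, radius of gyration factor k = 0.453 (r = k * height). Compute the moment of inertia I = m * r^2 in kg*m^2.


r = k * height = 0.453 * 1.7 = 0.7701 m
r^2 = 0.7701^2 = 0.593054
I = 99.0 * 0.593054 = 58.712 kg*m^2

58.712 kg*m^2


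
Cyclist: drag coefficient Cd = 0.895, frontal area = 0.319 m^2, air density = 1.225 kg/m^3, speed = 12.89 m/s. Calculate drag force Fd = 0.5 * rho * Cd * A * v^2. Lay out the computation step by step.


v^2 = 12.89^2 = 166.1521
Fd = 0.5 * 1.225 * 0.895 * 0.319 * 166.1521
= 29.055 N

29.055 N


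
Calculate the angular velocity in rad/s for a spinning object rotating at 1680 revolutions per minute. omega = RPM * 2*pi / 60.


omega = RPM * 2*pi / 60
= 1680 * 6.28318531 / 60
= 175.929 rad/s

175.929 rad/s


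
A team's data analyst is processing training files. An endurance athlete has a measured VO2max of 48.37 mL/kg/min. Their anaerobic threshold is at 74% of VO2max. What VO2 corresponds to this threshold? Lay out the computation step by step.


Anaerobic threshold VO2 = VO2max * 74%
= 48.37 * 0.74
= 35.79 mL/kg/min

35.79 mL/kg/min


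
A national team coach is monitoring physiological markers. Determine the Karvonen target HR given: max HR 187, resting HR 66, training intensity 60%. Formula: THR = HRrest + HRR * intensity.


HRR = HRmax - HRrest = 187 - 66 = 121
THR = 66 + 121 * 0.6
= 138.6 bpm

138.6 bpm


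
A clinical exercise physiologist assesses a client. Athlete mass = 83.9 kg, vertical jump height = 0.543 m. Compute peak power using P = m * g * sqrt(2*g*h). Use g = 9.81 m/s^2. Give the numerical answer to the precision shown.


sqrt(2 * 9.81 * 0.543) = sqrt(10.65366) = 3.263994 m/s
P = 83.9 * 9.81 * 3.263994
= 2686.46 W

2686.46 W


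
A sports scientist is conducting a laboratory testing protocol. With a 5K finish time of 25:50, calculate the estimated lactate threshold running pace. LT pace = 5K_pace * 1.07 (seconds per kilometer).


Race duration = 1550 s for 5 km
Average pace = 1550 / 5 = 310.0 s/km
LT pace = 310.0 * 1.07
= 331.7 s/km

331.7 s/km


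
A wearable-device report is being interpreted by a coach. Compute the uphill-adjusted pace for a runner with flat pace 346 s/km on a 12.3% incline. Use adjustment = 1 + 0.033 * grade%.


Adjustment factor = 1 + 0.033 * 12.3 = 1.4059
Grade-adjusted pace = 346 * 1.4059 = 486.44 s/km

486.44 s/km


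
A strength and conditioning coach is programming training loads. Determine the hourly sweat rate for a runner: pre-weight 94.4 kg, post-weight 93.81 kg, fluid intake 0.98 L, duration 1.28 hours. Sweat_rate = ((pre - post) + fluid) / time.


Mass lost = 94.4 - 93.81 = 0.59 kg
Add fluid consumed: 0.59 + 0.98 = 1.57 L total sweat
Sweat rate = 1.57 / 1.28 = 1.227 L/h

1.227 L/h


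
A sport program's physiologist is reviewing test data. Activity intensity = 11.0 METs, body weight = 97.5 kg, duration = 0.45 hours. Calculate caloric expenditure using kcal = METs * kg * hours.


kcal = 11.0 * 97.5 * 0.45
= 1072.5 * 0.45
= 482.63 kcal

482.63 kcal


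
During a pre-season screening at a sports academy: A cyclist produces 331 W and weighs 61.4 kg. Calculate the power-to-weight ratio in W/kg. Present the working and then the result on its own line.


P/W = power / mass
= 331 / 61.4
= 5.391 W/kg

5.391 W/kg
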